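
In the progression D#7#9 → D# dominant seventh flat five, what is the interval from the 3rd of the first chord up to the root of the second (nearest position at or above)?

minor 6th

The 3rd of D#7#9 is F##; the root of D# dominant seventh flat five is D#.
F## up to D# is 8 semitones, a half step narrower than a major sixth, so the interval is minor.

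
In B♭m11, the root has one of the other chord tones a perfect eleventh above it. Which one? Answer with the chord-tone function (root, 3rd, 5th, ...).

Spelling the chord: B♭–D♭–F–A♭–C–E♭.
The root is B♭. A perfect eleventh above B♭ is E♭.
E♭ is the chord's 11th.

11th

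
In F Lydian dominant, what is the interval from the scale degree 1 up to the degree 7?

Spelling F Lydian dominant: F G A B C D Eb.
That puts F below Eb.
F up to Eb is 10 semitones, a half step narrower than a major seventh, so the interval is minor.

minor seventh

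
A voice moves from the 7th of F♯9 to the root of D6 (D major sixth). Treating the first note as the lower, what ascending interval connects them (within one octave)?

minor seventh

The 7th of F♯9 is E; the root of D6 (D major sixth) is D.
From E to D: 10 semitones over a seventh = minor.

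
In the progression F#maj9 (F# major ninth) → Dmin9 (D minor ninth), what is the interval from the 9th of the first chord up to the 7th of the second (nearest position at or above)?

d4

The 9th of F#maj9 (F# major ninth) is G#; the 7th of Dmin9 (D minor ninth) is C.
4 letter names make it a fourth; at 4 semitones (a half step narrower than perfect) the quality is diminished.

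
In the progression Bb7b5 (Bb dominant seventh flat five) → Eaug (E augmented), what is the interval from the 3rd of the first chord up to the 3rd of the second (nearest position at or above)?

Bb7b5 (Bb dominant seventh flat five) has D as its 3rd, and Eaug (E augmented) has G# as its 3rd.
D up to G# is 6 semitones, a half step wider than a perfect fourth, so the interval is augmented.

augmented fourth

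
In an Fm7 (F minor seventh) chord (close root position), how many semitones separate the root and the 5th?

7

The chord tones of F minor seventh are F-Ab-C-Eb.
F to C is a perfect fifth: 7 semitones.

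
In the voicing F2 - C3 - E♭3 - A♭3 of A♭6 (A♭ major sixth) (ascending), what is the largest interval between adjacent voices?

Adjacent intervals: F2→C3 = perfect fifth; C3→E♭3 = minor third; E♭3→A♭3 = perfect fourth.
The largest is F2 to C3, a perfect fifth (7 semitones).

P5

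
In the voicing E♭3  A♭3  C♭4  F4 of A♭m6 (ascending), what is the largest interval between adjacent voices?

augmented fourth

Adjacent intervals: E♭3→A♭3 = perfect fourth; A♭3→C♭4 = minor third; C♭4→F4 = augmented fourth.
The largest is C♭4 to F4, an augmented fourth (6 semitones).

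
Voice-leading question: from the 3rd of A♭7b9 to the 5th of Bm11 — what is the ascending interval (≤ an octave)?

A♭7b9 has C as its 3rd, and Bm11 has F♯ as its 5th.
From C to F♯: 6 semitones over a fourth = augmented.

augmented fourth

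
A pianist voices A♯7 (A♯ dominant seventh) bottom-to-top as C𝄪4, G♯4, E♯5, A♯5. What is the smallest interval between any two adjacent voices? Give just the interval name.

P4

Adjacent intervals: C𝄪4→G♯4 = diminished fifth; G♯4→E♯5 = major sixth; E♯5→A♯5 = perfect fourth.
The smallest is E♯5 to A♯5, a perfect fourth (5 semitones).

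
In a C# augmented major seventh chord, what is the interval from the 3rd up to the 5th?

major third

C#maj7#5 is spelled C#–E#–G##–B#.
The 3rd is E# and the 5th is G##.
From E# to G## is 4 semitones, exactly the major third.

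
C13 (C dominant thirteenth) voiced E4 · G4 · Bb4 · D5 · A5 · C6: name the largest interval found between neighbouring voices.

perfect fifth

Adjacent intervals: E4→G4 = minor third; G4→Bb4 = minor third; Bb4→D5 = major third; D5→A5 = perfect fifth; A5→C6 = minor third.
The largest is D5 to A5, a perfect fifth (7 semitones).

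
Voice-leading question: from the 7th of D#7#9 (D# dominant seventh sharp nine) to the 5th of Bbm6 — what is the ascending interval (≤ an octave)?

diminished 4th

D#7#9 (D# dominant seventh sharp nine) has C# as its 7th, and Bbm6 has F as its 5th.
4 letter names make it a fourth; at 4 semitones (a half step narrower than perfect) the quality is diminished.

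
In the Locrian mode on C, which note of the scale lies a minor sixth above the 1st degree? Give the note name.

Ab

The scale is C Db Eb F Gb Ab Bb.
The 1st degree is C; a minor sixth above that is Ab — scale degree 6.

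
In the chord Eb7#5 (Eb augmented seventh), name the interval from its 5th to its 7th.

d3

The chord tones of Eb augmented seventh are Eb–G–B–Db.
The 5th is B and the 7th is Db.
From B to Db: 2 semitones over a third = diminished.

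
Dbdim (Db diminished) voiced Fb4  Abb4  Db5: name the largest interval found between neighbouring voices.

augmented fourth

Adjacent intervals: Fb4→Abb4 = minor third; Abb4→Db5 = augmented fourth.
The largest is Abb4 to Db5, an augmented fourth (6 semitones).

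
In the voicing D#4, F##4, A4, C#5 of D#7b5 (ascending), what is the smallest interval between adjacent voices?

Adjacent intervals: D#4→F##4 = major third; F##4→A4 = diminished third; A4→C#5 = major third.
The smallest is F##4 to A4, a diminished third (2 semitones).

diminished third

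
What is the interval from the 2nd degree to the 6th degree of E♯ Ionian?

perfect fifth

E♯ major: E♯ F𝄪 G𝄪 A♯ B♯ C𝄪 D𝄪.
So we need the interval from F𝄪 up to C𝄪.
F𝄪 up to C𝄪 spans 5 letter names and 7 semitones — a perfect fifth.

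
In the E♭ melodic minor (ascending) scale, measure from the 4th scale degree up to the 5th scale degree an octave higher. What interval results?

major ninth

Spelling the E♭ melodic minor (ascending) scale: E♭ F G♭ A♭ B♭ C D.
So we need the interval from A♭ up to B♭.
A♭ up to B♭ spans 9 letter names and 14 semitones — a major ninth.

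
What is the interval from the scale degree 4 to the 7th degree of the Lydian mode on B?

P4

B lydian: B C# D# E# F# G# A#.
Scale degree 4 = E#; degree 7 = A#.
Counting 4 letters and 5 half steps from E# gives a perfect fourth.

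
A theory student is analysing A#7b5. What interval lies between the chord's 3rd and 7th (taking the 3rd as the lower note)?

Spelling the chord: A#-C##-E-G#.
That puts C## below G#.
From C## to G#: 6 semitones over a fifth = diminished.
That tritone between 3rd and 7th is what gives the dominant seventh its pull toward resolution.

diminished fifth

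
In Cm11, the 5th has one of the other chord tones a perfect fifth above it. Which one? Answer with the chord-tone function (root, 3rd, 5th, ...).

9th

Cm11: C–E♭–G–B♭–D–F.
The 5th is G. A perfect fifth above G is D.
D is the chord's 9th.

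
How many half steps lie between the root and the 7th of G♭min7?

G♭ minor seventh is spelled G♭ B𝄫 D♭ F♭.
G♭ to F♭ is a minor seventh: 10 semitones.

10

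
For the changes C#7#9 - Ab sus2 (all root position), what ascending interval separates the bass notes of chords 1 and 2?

diminished sixth

The roots are C# and Ab.
C# up to Ab is 7 semitones, a whole step narrower than a major sixth, so the interval is diminished.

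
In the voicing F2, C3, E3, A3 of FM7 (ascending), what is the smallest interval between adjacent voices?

Adjacent intervals: F2→C3 = perfect fifth; C3→E3 = major third; E3→A3 = perfect fourth.
The smallest is C3 to E3, a major third (4 semitones).

M3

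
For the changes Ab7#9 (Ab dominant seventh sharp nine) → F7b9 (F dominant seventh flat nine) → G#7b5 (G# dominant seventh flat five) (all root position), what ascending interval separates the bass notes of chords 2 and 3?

augmented second

The roots are F and G#.
2 letter names make it a second; at 3 semitones (a half step wider than major) the quality is augmented.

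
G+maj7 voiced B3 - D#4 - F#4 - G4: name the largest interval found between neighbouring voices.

Adjacent intervals: B3→D#4 = major third; D#4→F#4 = minor third; F#4→G4 = minor second.
The largest is B3 to D#4, a major third (4 semitones).

M3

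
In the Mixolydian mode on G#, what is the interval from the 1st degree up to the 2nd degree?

major second

G# mixolydian: G# A# B# C# D# E# F#.
That puts G# below A#.
From G# to A# is 2 semitones, exactly the major second.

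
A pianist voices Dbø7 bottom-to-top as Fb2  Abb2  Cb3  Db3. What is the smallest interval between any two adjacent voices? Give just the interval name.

M2

Adjacent intervals: Fb2→Abb2 = minor third; Abb2→Cb3 = major third; Cb3→Db3 = major second.
The smallest is Cb3 to Db3, a major second (2 semitones).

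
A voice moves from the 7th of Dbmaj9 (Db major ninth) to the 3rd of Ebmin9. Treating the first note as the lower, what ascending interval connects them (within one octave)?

The 7th of Dbmaj9 (Db major ninth) is C; the 3rd of Ebmin9 is Gb.
5 letter names make it a fifth; at 6 semitones (a half step narrower than perfect) the quality is diminished.

diminished 5th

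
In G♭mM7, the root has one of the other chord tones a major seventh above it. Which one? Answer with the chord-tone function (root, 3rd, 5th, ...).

7th

G♭mM7: G♭-B𝄫-D♭-F.
The root is G♭. A major seventh above G♭ is F.
F is the chord's 7th.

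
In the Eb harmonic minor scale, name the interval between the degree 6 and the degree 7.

Spelling the Eb harmonic minor scale: Eb F Gb Ab Bb Cb D.
That puts Cb below D.
Cb up to D is 3 semitones, a half step wider than a major second, so the interval is augmented.

augmented second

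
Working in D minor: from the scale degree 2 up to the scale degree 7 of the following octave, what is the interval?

The scale runs D E F G A Bb C.
The scale degree 2 is E and the 7th scale degree (up an octave) is C.
E up to C is 20 semitones, a half step narrower than a major thirteenth, so the interval is minor.

minor thirteenth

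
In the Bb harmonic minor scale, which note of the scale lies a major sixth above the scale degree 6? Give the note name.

The scale is Bb C Db Eb F Gb A.
The scale degree 6 is Gb; a major sixth above that is Eb — scale degree 4.

Eb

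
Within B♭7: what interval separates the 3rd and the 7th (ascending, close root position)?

Spelling the chord: B♭, D, F, A♭.
So we need the interval from D up to A♭.
D up to A♭ is 6 semitones, a half step narrower than a perfect fifth, so the interval is diminished.

diminished fifth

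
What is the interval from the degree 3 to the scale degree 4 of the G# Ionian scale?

Spelling the G# Ionian scale: G# A# B# C# D# E# F##.
Degree 3 = B#; degree 4 = C#.
B# up to C# is 1 semitone, a half step narrower than a major second, so the interval is minor.

minor 2nd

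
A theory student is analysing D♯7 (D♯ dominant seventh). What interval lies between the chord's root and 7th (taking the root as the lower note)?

m7

D♯7: D♯–F𝄪–A♯–C♯.
That puts D♯ below C♯.
D♯ up to C♯ is 10 semitones, a half step narrower than a major seventh, so the interval is minor.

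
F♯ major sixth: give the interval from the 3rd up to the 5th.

F♯6: F♯, A♯, C♯, D♯.
So we need the interval from A♯ up to C♯.
3 letter names make it a third; at 3 semitones (a half step narrower than major) the quality is minor.

minor third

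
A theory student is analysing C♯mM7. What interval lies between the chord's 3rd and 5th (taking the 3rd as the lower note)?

C♯m(maj7) is spelled C♯-E-G♯-B♯.
That puts E below G♯.
E up to G♯ spans 3 letter names and 4 semitones — a major third.

M3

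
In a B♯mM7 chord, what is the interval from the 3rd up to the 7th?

augmented fifth

Spelling the chord: B♯–D♯–F𝄪–A𝄪.
That puts D♯ below A𝄪.
5 letter names make it a fifth; at 8 semitones (a half step wider than perfect) the quality is augmented.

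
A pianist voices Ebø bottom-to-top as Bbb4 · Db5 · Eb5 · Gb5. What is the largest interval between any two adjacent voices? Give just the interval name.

major third

Adjacent intervals: Bbb4→Db5 = major third; Db5→Eb5 = major second; Eb5→Gb5 = minor third.
The largest is Bbb4 to Db5, a major third (4 semitones).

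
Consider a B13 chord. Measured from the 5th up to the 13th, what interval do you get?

major ninth

The chord tones of B13 are B-D#-F#-A-C#-G#.
5th = F#; 13th = G#.
From F# to G# is 14 semitones, exactly the major ninth.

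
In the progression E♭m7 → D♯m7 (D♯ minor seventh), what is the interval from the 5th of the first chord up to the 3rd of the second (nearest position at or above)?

E♭m7 has B♭ as its 5th, and D♯m7 (D♯ minor seventh) has F♯ as its 3rd.
From B♭ to F♯: 8 semitones over a fifth = augmented.

augmented 5th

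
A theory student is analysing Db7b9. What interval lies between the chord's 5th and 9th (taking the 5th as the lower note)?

Spelling the chord: Db–F–Ab–Cb–Ebb.
5th = Ab; 9th = Ebb.
From Ab to Ebb: 6 semitones over a fifth = diminished.

diminished fifth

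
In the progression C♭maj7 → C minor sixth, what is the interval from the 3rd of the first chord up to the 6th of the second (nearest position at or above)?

C♭maj7 has E♭ as its 3rd, and C minor sixth has A as its 6th.
From E♭ to A: 6 semitones over a fourth = augmented.

augmented fourth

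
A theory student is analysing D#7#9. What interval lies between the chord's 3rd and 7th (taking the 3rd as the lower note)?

diminished fifth

The chord tones of D#7#9 are D#, F##, A#, C#, E##.
So we need the interval from F## up to C#.
5 letter names make it a fifth; at 6 semitones (a half step narrower than perfect) the quality is diminished.
This 3–7 tritone is the characteristic tension at the heart of the dominant sound.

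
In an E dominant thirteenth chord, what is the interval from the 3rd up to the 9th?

Spelling the chord: E G# B D F# C#.
That puts G# below F#.
G# up to F# is 10 semitones, a half step narrower than a major seventh, so the interval is minor.

minor seventh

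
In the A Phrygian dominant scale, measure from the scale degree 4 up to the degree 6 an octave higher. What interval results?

Spelling the A Phrygian dominant scale: A Bb C# D E F G.
Scale degree 4 = D; scale degree 6 (up an octave) = F.
From D to F: 15 semitones over a tenth = minor.

minor tenth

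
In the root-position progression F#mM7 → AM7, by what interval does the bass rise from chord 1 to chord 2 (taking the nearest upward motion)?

The roots are F# and A.
F# up to A is 3 semitones, a half step narrower than a major third, so the interval is minor.

minor third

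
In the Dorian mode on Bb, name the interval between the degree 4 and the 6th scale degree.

Bb dorian: Bb C Db Eb F G Ab.
The degree 4 is Eb and the 6th scale degree is G.
From Eb to G is 4 semitones, exactly the major third.

M3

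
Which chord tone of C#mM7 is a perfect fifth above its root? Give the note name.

G#

C#mM7 is spelled C#, E, G#, B#.
The root is C#. A perfect fifth above C# is G#.
G# is the chord's 5th.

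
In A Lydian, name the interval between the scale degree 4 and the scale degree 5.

minor second

Spelling A Lydian: A B C♯ D♯ E F♯ G♯.
So we need the interval from D♯ up to E.
From D♯ to E: 1 semitone over a second = minor.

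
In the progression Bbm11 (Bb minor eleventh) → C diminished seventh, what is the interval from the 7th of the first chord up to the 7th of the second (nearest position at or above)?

Bbm11 (Bb minor eleventh) has Ab as its 7th, and C diminished seventh has Bbb as its 7th.
2 letter names make it a second; at 1 semitone (a half step narrower than major) the quality is minor.

minor 2nd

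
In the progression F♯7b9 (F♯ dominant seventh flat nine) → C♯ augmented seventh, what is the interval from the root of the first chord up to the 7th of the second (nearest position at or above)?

F♯7b9 (F♯ dominant seventh flat nine) has F♯ as its root, and C♯ augmented seventh has B as its 7th.
From F♯ to B is 5 semitones, exactly the perfect fourth.

perfect fourth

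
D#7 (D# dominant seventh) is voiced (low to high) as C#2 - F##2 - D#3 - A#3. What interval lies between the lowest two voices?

Those voices are C#2 and F##2.
4 letter names make it a fourth; at 6 semitones (a half step wider than perfect) the quality is augmented.

A4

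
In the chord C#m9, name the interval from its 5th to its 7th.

Spelling the chord: C#, E, G#, B, D#.
The 5th is G# and the 7th is B.
3 letter names make it a third; at 3 semitones (a half step narrower than major) the quality is minor.

m3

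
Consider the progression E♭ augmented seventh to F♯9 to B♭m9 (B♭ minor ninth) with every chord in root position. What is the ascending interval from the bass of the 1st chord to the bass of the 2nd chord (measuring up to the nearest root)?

The roots are E♭ and F♯.
2 letter names make it a second; at 3 semitones (a half step wider than major) the quality is augmented.

augmented 2nd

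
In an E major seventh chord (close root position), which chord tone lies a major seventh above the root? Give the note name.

D#

Emaj7: E G# B D#.
The root is E. A major seventh above E is D#.
D# is the chord's 7th.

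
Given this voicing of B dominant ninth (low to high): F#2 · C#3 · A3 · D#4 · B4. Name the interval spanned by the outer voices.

The outer voices are F#2 and B4.
From F# to B is 29 semitones, exactly the perfect 18th.

perfect 18th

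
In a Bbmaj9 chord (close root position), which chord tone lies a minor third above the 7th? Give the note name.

Spelling the chord: Bb, D, F, A, C.
The 7th is A. A minor third above A is C.
C is the chord's 9th.

C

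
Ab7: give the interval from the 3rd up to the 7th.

d5

Ab7 is spelled Ab-C-Eb-Gb.
3rd = C; 7th = Gb.
From C to Gb: 6 semitones over a fifth = diminished.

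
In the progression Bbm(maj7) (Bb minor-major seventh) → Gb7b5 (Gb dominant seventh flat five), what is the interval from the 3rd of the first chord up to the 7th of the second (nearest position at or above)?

The 3rd of Bbm(maj7) (Bb minor-major seventh) is Db; the 7th of Gb7b5 (Gb dominant seventh flat five) is Fb.
3 letter names make it a third; at 3 semitones (a half step narrower than major) the quality is minor.

m3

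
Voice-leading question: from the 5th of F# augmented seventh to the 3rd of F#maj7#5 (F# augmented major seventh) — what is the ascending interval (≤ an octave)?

m6

F# augmented seventh has C## as its 5th, and F#maj7#5 (F# augmented major seventh) has A# as its 3rd.
6 letter names make it a sixth; at 8 semitones (a half step narrower than major) the quality is minor.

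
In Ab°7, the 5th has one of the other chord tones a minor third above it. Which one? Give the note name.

Abdim7 is spelled Ab-Cb-Ebb-Gbb.
The 5th is Ebb. A minor third above Ebb is Gbb.
Gbb is the chord's 7th.

Gbb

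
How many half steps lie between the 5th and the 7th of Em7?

E minor seventh: E–G–B–D.
B to D is a minor third: 3 semitones.

3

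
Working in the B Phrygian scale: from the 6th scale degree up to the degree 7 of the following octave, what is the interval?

The scale runs B C D E F# G A.
That puts G below A.
From G to A is 14 semitones, exactly the major ninth.

major ninth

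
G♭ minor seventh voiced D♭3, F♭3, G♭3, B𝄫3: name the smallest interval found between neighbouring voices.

major second

Adjacent intervals: D♭3→F♭3 = minor third; F♭3→G♭3 = major second; G♭3→B𝄫3 = minor third.
The smallest is F♭3 to G♭3, a major second (2 semitones).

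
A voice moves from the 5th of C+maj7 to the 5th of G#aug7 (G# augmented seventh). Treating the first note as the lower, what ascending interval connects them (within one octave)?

augmented fifth

The 5th of C+maj7 is G#; the 5th of G#aug7 (G# augmented seventh) is D##.
5 letter names make it a fifth; at 8 semitones (a half step wider than perfect) the quality is augmented.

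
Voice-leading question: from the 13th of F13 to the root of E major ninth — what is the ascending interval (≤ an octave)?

The 13th of F13 is D; the root of E major ninth is E.
Counting 2 letters and 2 half steps from D gives a major second.

major second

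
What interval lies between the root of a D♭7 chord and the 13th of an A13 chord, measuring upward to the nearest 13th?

D♭7 has D♭ as its root, and A13 has F♯ as its 13th.
3 letter names make it a third; at 5 semitones (a half step wider than major) the quality is augmented.

augmented third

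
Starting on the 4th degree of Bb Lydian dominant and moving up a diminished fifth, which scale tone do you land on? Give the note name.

Bb

The scale is Bb C D E F G Ab.
The 4th degree is E; a diminished fifth above that is Bb — scale degree 1.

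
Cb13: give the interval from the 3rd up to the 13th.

Cb13 (Cb dominant thirteenth): Cb–Eb–Gb–Bbb–Db–Ab.
So we need the interval from Eb up to Ab.
From Eb to Ab is 17 semitones, exactly the perfect eleventh.

perfect eleventh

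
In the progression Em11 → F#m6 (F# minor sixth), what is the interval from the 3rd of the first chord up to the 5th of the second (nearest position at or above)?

augmented fourth

The 3rd of Em11 is G; the 5th of F#m6 (F# minor sixth) is C#.
G up to C# is 6 semitones, a half step wider than a perfect fourth, so the interval is augmented.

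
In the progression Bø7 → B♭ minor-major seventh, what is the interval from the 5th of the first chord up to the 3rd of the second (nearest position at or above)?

m6

The 5th of Bø7 is F; the 3rd of B♭ minor-major seventh is D♭.
F up to D♭ is 8 semitones, a half step narrower than a major sixth, so the interval is minor.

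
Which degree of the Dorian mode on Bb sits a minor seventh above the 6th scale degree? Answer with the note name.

F

The scale is Bb C Db Eb F G Ab.
The 6th scale degree is G; a minor seventh above that is F — scale degree 5.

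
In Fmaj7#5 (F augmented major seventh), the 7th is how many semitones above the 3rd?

Spelling the chord: F–A–C#–E.
A to E is a perfect fifth: 7 semitones.

7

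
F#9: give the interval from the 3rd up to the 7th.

diminished fifth

F#9 is spelled F# A# C# E G#.
So we need the interval from A# up to E.
From A# to E: 6 semitones over a fifth = diminished.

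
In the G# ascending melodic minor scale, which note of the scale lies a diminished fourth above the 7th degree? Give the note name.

The scale is G# A# B C# D# E# F##.
The 7th degree is F##; a diminished fourth above that is B — scale degree 3.

B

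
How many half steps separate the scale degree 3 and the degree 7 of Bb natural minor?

The scale is Bb C Db Eb F Gb Ab.
Db up to Ab is a perfect fifth — 7 semitones.

7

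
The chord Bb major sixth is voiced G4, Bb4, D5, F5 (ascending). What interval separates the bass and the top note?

minor seventh

The outer voices are G4 and F5.
7 letter names make it a seventh; at 10 semitones (a half step narrower than major) the quality is minor.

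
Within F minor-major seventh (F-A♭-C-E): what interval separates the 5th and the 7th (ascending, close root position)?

That puts C below E.
C up to E spans 3 letter names and 4 semitones — a major third.

major 3rd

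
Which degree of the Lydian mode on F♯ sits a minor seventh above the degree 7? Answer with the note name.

D#

The scale is F♯ G♯ A♯ B♯ C♯ D♯ E♯.
The degree 7 is E♯; a minor seventh above that is D♯ — scale degree 6.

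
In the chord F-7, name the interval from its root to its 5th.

Spelling the chord: F–Ab–C–Eb.
Root = F; 5th = C.
From F to C is 7 semitones, exactly the perfect fifth.

perfect fifth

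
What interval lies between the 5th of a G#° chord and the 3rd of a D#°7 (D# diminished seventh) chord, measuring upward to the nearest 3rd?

G#° has D as its 5th, and D#°7 (D# diminished seventh) has F# as its 3rd.
Counting 3 letters and 4 half steps from D gives a major third.

major third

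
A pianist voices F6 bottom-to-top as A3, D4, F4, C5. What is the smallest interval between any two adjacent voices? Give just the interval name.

minor third

Adjacent intervals: A3→D4 = perfect fourth; D4→F4 = minor third; F4→C5 = perfect fifth.
The smallest is D4 to F4, a minor third (3 semitones).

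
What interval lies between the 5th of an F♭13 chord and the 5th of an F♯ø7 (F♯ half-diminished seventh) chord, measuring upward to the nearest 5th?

augmented 1st

F♭13 has C♭ as its 5th, and F♯ø7 (F♯ half-diminished seventh) has C as its 5th.
1 letter names make it a unison; at 1 semitone (a half step wider than perfect) the quality is augmented.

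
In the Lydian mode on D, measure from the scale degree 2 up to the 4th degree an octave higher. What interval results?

D lydian: D E F♯ G♯ A B C♯.
So we need the interval from E up to G♯.
Counting 10 letters and 16 half steps from E gives a major tenth.

major 10th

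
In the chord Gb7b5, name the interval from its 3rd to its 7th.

The chord tones of Gb7b5 are Gb-Bb-Dbb-Fb.
So we need the interval from Bb up to Fb.
From Bb to Fb: 6 semitones over a fifth = diminished.
This 3–7 tritone is the characteristic tension at the heart of the dominant sound.

diminished 5th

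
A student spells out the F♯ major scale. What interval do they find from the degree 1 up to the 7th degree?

F♯ major: F♯ G♯ A♯ B C♯ D♯ E♯.
Degree 1 = F♯; 7th scale degree = E♯.
From F♯ to E♯ is 11 semitones, exactly the major seventh.

major seventh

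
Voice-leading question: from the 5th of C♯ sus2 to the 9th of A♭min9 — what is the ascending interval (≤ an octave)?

The 5th of C♯ sus2 is G♯; the 9th of A♭min9 is B♭.
3 letter names make it a third; at 2 semitones (a whole step narrower than major) the quality is diminished.

diminished third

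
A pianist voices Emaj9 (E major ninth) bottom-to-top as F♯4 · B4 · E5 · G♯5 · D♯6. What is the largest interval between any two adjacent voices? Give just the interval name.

Adjacent intervals: F♯4→B4 = perfect fourth; B4→E5 = perfect fourth; E5→G♯5 = major third; G♯5→D♯6 = perfect fifth.
The largest is G♯5 to D♯6, a perfect fifth (7 semitones).

perfect fifth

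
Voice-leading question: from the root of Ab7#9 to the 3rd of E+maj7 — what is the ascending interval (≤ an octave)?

Ab7#9 has Ab as its root, and E+maj7 has G# as its 3rd.
Ab up to G# is 12 semitones, a half step wider than a major seventh, so the interval is augmented.

A7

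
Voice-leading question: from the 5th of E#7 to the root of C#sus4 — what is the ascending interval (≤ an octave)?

m2

The 5th of E#7 is B#; the root of C#sus4 is C#.
2 letter names make it a second; at 1 semitone (a half step narrower than major) the quality is minor.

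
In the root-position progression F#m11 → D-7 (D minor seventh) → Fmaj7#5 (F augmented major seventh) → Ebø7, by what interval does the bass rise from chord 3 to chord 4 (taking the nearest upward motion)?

The roots are F and Eb.
7 letter names make it a seventh; at 10 semitones (a half step narrower than major) the quality is minor.

m7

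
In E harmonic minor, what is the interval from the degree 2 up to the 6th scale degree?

d5

Spelling E harmonic minor: E F♯ G A B C D♯.
Degree 2 = F♯; 6th degree = C.
5 letter names make it a fifth; at 6 semitones (a half step narrower than perfect) the quality is diminished.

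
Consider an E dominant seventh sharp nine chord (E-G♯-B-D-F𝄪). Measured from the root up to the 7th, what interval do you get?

Root = E; 7th = D.
E up to D is 10 semitones, a half step narrower than a major seventh, so the interval is minor.

minor 7th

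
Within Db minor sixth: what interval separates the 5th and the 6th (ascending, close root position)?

Dbm6: Db, Fb, Ab, Bb.
5th = Ab; 6th = Bb.
Counting 2 letters and 2 half steps from Ab gives a major second.

major second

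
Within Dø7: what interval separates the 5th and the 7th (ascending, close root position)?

major 3rd

Spelling the chord: D–F–Ab–C.
5th = Ab; 7th = C.
Counting 3 letters and 4 half steps from Ab gives a major third.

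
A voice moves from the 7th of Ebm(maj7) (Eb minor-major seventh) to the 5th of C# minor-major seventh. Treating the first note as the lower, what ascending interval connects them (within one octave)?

A4

The 7th of Ebm(maj7) (Eb minor-major seventh) is D; the 5th of C# minor-major seventh is G#.
From D to G#: 6 semitones over a fourth = augmented.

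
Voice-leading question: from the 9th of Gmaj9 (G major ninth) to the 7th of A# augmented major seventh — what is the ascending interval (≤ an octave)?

Gmaj9 (G major ninth) has A as its 9th, and A# augmented major seventh has G## as its 7th.
From A to G##: 12 semitones over a seventh = augmented.

augmented seventh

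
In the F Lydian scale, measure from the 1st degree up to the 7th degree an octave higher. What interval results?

major fourteenth

Spelling the F Lydian scale: F G A B C D E.
So we need the interval from F up to E.
From F to E is 23 semitones, exactly the major fourteenth.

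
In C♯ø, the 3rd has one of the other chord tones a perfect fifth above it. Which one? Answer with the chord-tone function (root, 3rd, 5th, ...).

7th

The chord tones of C♯ø are C♯, E, G, B.
The 3rd is E. A perfect fifth above E is B.
B is the chord's 7th.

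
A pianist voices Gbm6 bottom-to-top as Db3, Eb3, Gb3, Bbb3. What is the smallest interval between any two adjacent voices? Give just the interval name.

Adjacent intervals: Db3→Eb3 = major second; Eb3→Gb3 = minor third; Gb3→Bbb3 = minor third.
The smallest is Db3 to Eb3, a major second (2 semitones).

major second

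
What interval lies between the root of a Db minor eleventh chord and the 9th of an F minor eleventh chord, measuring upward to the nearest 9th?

The root of Db minor eleventh is Db; the 9th of F minor eleventh is G.
4 letter names make it a fourth; at 6 semitones (a half step wider than perfect) the quality is augmented.

augmented fourth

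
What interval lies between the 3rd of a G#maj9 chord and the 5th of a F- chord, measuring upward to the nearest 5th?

G#maj9 has B# as its 3rd, and F- has C as its 5th.
B# up to C is 0 semitones, a whole step narrower than a major second, so the interval is diminished.

d2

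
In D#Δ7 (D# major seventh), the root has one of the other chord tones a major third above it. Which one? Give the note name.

D# major seventh: D#, F##, A#, C##.
The root is D#. A major third above D# is F##.
F## is the chord's 3rd.

F##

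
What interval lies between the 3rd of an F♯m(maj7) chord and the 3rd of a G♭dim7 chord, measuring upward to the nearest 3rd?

d2

F♯m(maj7) has A as its 3rd, and G♭dim7 has B𝄫 as its 3rd.
From A to B𝄫: 0 semitones over a second = diminished.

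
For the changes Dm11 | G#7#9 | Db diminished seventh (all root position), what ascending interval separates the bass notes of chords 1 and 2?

augmented fourth

The roots are D and G#.
4 letter names make it a fourth; at 6 semitones (a half step wider than perfect) the quality is augmented.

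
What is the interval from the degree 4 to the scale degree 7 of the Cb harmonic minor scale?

Spelling the Cb harmonic minor scale: Cb Db Ebb Fb Gb Abb Bb.
That puts Fb below Bb.
Fb up to Bb is 6 semitones, a half step wider than a perfect fourth, so the interval is augmented.

augmented fourth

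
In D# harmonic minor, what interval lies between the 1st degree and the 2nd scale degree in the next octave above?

D# harmonic minor: D# E# F# G# A# B C##.
1st degree = D#; degree 2 (up an octave) = E#.
From D# to E# is 14 semitones, exactly the major ninth.

major ninth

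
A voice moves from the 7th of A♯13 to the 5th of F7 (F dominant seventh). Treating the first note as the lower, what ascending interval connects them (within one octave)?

diminished 4th

A♯13 has G♯ as its 7th, and F7 (F dominant seventh) has C as its 5th.
4 letter names make it a fourth; at 4 semitones (a half step narrower than perfect) the quality is diminished.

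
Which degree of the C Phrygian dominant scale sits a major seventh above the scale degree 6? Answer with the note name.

The scale is C Db E F G Ab Bb.
The scale degree 6 is Ab; a major seventh above that is G — scale degree 5.

G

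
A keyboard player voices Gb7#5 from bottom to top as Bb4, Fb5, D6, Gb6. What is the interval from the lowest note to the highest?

The outer voices are Bb4 and Gb6.
Bb up to Gb is 20 semitones, a half step narrower than a major thirteenth, so the interval is minor.

minor 13th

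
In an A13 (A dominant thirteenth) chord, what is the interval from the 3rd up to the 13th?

A dominant thirteenth is spelled A, C♯, E, G, B, F♯.
The 3rd is C♯ and the 13th is F♯.
Counting 11 letters and 17 half steps from C♯ gives a perfect eleventh.

perfect eleventh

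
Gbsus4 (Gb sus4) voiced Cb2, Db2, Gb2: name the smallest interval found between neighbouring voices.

major second

Adjacent intervals: Cb2→Db2 = major second; Db2→Gb2 = perfect fourth.
The smallest is Cb2 to Db2, a major second (2 semitones).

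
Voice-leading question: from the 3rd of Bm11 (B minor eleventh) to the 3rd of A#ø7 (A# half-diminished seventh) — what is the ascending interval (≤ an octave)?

Bm11 (B minor eleventh) has D as its 3rd, and A#ø7 (A# half-diminished seventh) has C# as its 3rd.
Counting 7 letters and 11 half steps from D gives a major seventh.

major seventh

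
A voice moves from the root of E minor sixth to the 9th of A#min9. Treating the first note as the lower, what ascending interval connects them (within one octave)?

augmented fifth

The root of E minor sixth is E; the 9th of A#min9 is B#.
E up to B# is 8 semitones, a half step wider than a perfect fifth, so the interval is augmented.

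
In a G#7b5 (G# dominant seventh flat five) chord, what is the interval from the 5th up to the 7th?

The chord tones of G#7b5 (G# dominant seventh flat five) are G# B# D F#.
That puts D below F#.
D up to F# spans 3 letter names and 4 semitones — a major third.

major 3rd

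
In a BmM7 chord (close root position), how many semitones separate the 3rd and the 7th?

8

Spelling the chord: B D F# A#.
D to A# is an augmented fifth: 8 semitones.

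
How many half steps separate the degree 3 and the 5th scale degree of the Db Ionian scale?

3

The scale is Db Eb F Gb Ab Bb C.
F up to Ab is a minor third — 3 semitones.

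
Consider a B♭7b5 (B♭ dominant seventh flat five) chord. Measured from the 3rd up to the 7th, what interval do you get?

B♭ dominant seventh flat five: B♭-D-F♭-A♭.
That puts D below A♭.
From D to A♭: 6 semitones over a fifth = diminished.

diminished 5th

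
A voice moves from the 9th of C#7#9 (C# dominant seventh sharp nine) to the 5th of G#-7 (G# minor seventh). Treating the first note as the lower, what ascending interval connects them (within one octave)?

diminished 8th

The 9th of C#7#9 (C# dominant seventh sharp nine) is D##; the 5th of G#-7 (G# minor seventh) is D#.
D## up to D# is 11 semitones, a half step narrower than a perfect octave, so the interval is diminished.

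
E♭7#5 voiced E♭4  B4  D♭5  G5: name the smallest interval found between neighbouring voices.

d3

Adjacent intervals: E♭4→B4 = augmented fifth; B4→D♭5 = diminished third; D♭5→G5 = augmented fourth.
The smallest is B4 to D♭5, a diminished third (2 semitones).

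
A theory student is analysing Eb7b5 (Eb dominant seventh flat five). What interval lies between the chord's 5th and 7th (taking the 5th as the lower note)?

Eb7b5 is spelled Eb, G, Bbb, Db.
5th = Bbb; 7th = Db.
Counting 3 letters and 4 half steps from Bbb gives a major third.

major third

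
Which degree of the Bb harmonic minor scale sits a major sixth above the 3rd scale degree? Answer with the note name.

Bb

The scale is Bb C Db Eb F Gb A.
The 3rd scale degree is Db; a major sixth above that is Bb — scale degree 1.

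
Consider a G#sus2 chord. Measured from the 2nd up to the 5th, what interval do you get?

G# sus2 is spelled G#-A#-D#.
That puts A# below D#.
Counting 4 letters and 5 half steps from A# gives a perfect fourth.

perfect 4th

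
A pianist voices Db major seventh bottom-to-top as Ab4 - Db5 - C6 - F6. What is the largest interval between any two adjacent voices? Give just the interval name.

major seventh

Adjacent intervals: Ab4→Db5 = perfect fourth; Db5→C6 = major seventh; C6→F6 = perfect fourth.
The largest is Db5 to C6, a major seventh (11 semitones).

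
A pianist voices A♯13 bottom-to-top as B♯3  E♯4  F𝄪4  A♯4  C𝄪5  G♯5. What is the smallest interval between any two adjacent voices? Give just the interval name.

M2

Adjacent intervals: B♯3→E♯4 = perfect fourth; E♯4→F𝄪4 = major second; F𝄪4→A♯4 = minor third; A♯4→C𝄪5 = major third; C𝄪5→G♯5 = diminished fifth.
The smallest is E♯4 to F𝄪4, a major second (2 semitones).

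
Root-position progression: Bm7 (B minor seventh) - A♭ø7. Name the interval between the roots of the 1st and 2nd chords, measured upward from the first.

The roots are B and A♭.
7 letter names make it a seventh; at 9 semitones (a whole step narrower than major) the quality is diminished.

diminished seventh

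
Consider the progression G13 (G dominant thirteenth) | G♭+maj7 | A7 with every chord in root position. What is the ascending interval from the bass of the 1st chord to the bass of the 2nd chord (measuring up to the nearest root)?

diminished octave

The roots are G and G♭.
From G to G♭: 11 semitones over an octave = diminished.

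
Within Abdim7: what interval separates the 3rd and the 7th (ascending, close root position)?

diminished fifth

Ab°7 is spelled Ab, Cb, Ebb, Gbb.
The 3rd is Cb and the 7th is Gbb.
5 letter names make it a fifth; at 6 semitones (a half step narrower than perfect) the quality is diminished.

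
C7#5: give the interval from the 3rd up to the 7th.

The chord tones of C+7 (C augmented seventh) are C-E-G♯-B♭.
The 3rd is E and the 7th is B♭.
E up to B♭ is 6 semitones, a half step narrower than a perfect fifth, so the interval is diminished.

diminished fifth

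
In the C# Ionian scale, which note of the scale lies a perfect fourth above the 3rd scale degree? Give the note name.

A#

The scale is C# D# E# F# G# A# B#.
The 3rd scale degree is E#; a perfect fourth above that is A# — scale degree 6.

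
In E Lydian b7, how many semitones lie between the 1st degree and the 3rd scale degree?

The scale is E F♯ G♯ A♯ B C♯ D.
E up to G♯ is a major third — 4 semitones.

4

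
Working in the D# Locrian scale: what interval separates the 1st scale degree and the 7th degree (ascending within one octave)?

minor seventh

Spelling the D# Locrian scale: D# E F# G# A B C#.
1st scale degree = D#; degree 7 = C#.
From D# to C#: 10 semitones over a seventh = minor.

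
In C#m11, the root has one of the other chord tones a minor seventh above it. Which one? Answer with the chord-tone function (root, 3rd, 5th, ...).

7th

C#m11 is spelled C#-E-G#-B-D#-F#.
The root is C#. A minor seventh above C# is B.
B is the chord's 7th.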